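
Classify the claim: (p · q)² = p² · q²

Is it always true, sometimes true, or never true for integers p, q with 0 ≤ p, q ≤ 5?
The identity holds for every pair in the range. For instance at (p, q) = (0, 0): both sides equal 0.

Answer: Always true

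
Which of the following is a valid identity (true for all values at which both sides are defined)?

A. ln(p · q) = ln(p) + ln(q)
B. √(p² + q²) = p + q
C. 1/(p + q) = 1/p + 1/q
A

A: holds — e.g. at (3, 5), both sides equal ln(15) ≈ 2.708.
B: fails at (3, 4) — LHS = 5, RHS = 7.
C: fails at (2, 4) — LHS = 1/6, RHS = 3/4.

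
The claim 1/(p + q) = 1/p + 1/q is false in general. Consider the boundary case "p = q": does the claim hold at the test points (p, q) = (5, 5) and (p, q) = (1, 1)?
At (5, 5): LHS = 1/10 ≠ RHS = 2/5
At (1, 1): LHS = 1/2 ≠ RHS = 2

Answer: No, fails at both test points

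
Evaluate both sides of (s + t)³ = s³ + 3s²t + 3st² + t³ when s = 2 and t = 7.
LHS = (2 + 7)³ = 729
RHS = 2³ + 3·2²·7 + 3·2·7² + 7³ = 729

LHS = RHS: the two sides agree.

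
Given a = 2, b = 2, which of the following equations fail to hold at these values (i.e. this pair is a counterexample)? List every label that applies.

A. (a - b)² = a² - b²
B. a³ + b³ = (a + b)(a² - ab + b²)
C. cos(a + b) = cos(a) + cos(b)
C

Evaluating each claim at the given values:
A. LHS = 0, RHS = 0 → holds here (LHS = RHS)
B. LHS = 16, RHS = 16 → holds here (LHS = RHS)
C. LHS = cos(4) ≈ -0.6536, RHS = 2·cos(2) ≈ -0.8323 → fails here (LHS ≠ RHS)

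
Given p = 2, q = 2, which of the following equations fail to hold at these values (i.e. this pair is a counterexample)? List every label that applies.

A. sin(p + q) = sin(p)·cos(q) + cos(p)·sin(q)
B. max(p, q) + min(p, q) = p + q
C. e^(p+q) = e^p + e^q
C

Evaluating each claim at the given values:
A. LHS = sin(4) ≈ -0.7568, RHS = 2·sin(2)·cos(2) ≈ -0.7568 → holds here (LHS = RHS)
B. LHS = 4, RHS = 4 → holds here (LHS = RHS)
C. LHS = e^4 ≈ 54.6, RHS = 2·e^2 ≈ 14.78 → fails here (LHS ≠ RHS)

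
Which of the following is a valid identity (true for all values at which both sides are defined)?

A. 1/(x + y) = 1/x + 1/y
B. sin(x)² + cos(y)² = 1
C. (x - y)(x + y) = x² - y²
C

A: fails at (3, 5) — LHS = 1/8, RHS = 8/15.
B: fails at (2, 7) — LHS = cos(7)² + sin(2)² ≈ 1.395, RHS = 1.
C: holds — e.g. at (4, 4), both sides equal 0.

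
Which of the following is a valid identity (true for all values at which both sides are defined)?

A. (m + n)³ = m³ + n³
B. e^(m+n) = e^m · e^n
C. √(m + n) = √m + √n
B

A: fails at (6, 7) — LHS = 2197, RHS = 559.
B: holds — e.g. at (5, 5), both sides equal e^10 ≈ 22026.5.
C: fails at (1, 5) — LHS = √(6) ≈ 2.449, RHS = 1 + √(5) ≈ 3.236.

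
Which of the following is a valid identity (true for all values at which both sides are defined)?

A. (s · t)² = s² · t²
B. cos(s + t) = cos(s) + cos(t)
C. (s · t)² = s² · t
A

A: holds — e.g. at (4, 6), both sides equal 576.
B: fails at (4, 6) — LHS = cos(10) ≈ -0.8391, RHS = cos(4) + cos(6) ≈ 0.3065.
C: fails at (1, 4) — LHS = 16, RHS = 4.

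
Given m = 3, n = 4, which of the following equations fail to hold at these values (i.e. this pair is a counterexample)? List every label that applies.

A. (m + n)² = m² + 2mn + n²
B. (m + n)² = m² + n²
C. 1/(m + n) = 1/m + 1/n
Evaluating each claim at the given values:
A. LHS = 49, RHS = 49 → holds here (LHS = RHS)
B. LHS = 49, RHS = 25 → fails here (LHS ≠ RHS)
C. LHS = 1/7, RHS = 7/12 → fails here (LHS ≠ RHS)

Answer: B, C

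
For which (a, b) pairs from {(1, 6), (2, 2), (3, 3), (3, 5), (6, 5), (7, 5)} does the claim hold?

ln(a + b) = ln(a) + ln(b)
Testing each pair:
(1, 6): LHS = ln(7) ≈ 1.946, RHS = ln(6) ≈ 1.792 → fails
(2, 2): LHS = ln(4) ≈ 1.386, RHS = 2·ln(2) ≈ 1.386 → holds
(3, 3): LHS = ln(6) ≈ 1.792, RHS = 2·ln(3) ≈ 2.197 → fails
(3, 5): LHS = ln(8) ≈ 2.079, RHS = ln(3) + ln(5) ≈ 2.708 → fails
(6, 5): LHS = ln(11) ≈ 2.398, RHS = ln(5) + ln(6) ≈ 3.401 → fails
(7, 5): LHS = ln(12) ≈ 2.485, RHS = ln(5) + ln(7) ≈ 3.555 → fails

1 of 6 pairs satisfies the claim.

Answer: (2, 2)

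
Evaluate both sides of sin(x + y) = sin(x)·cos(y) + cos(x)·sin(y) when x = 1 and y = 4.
LHS = sin(1 + 4) = sin(5) ≈ -0.9589
RHS = sin(1)·cos(4) + cos(1)·sin(4) = sin(1)·cos(4) + sin(4)·cos(1) ≈ -0.9589

LHS = RHS: the two sides agree.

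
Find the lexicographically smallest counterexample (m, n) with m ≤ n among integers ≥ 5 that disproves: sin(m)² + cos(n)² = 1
(m, n) = (5, 6)

Substituting (5, 6) into the claim:
LHS = sin(5)² + cos(6)² ≈ 1.841
RHS = 1

Since LHS ≠ RHS, this pair disproves the claim, and no lexicographically smaller pair (m ≤ n, integers ≥ 5) does.

For instance (8, 10) is also a counterexample (LHS = cos(10)² + sin(8)² ≈ 1.683, RHS = 1), but it's lexicographically larger.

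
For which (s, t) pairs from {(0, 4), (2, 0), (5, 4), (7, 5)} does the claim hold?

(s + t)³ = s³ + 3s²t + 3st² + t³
Testing each pair:
(0, 4): LHS = 64, RHS = 64 → holds
(2, 0): LHS = 8, RHS = 8 → holds
(5, 4): LHS = 729, RHS = 729 → holds
(7, 5): LHS = 1728, RHS = 1728 → holds

Every pair satisfies the claim.

Answer: All pairs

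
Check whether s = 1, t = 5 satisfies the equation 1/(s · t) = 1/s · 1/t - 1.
Substituting s = 1, t = 5:

LHS = 1/(1 · 5) = 1/5
RHS = 1/1 · 1/5 - 1 = -4/5

LHS ≠ RHS, so the equation does not hold at this point.

Answer: Fails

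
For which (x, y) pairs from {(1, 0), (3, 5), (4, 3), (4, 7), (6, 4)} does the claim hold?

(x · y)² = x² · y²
All pairs

Testing each pair:
(1, 0): LHS = 0, RHS = 0 → holds
(3, 5): LHS = 225, RHS = 225 → holds
(4, 3): LHS = 144, RHS = 144 → holds
(4, 7): LHS = 784, RHS = 784 → holds
(6, 4): LHS = 576, RHS = 576 → holds

Every pair satisfies the claim.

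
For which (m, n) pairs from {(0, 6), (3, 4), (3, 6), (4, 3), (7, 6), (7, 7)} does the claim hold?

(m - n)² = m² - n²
Testing each pair:
(0, 6): LHS = 36, RHS = -36 → fails
(3, 4): LHS = 1, RHS = -7 → fails
(3, 6): LHS = 9, RHS = -27 → fails
(4, 3): LHS = 1, RHS = 7 → fails
(7, 6): LHS = 1, RHS = 13 → fails
(7, 7): LHS = 0, RHS = 0 → holds

1 of 6 pairs satisfies the claim.

Answer: (7, 7)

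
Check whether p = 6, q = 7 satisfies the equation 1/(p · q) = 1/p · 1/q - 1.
Fails

Substituting p = 6, q = 7:

LHS = 1/(6 · 7) = 1/42
RHS = 1/6 · 1/7 - 1 = -41/42

LHS ≠ RHS, so the equation does not hold at this point.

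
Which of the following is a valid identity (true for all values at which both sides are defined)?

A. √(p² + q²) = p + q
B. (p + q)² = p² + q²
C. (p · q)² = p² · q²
C

A: fails at (5, 5) — LHS = 5·√(2) ≈ 7.071, RHS = 10.
B: fails at (1, 5) — LHS = 36, RHS = 26.
C: holds — e.g. at (2, 5), both sides equal 100.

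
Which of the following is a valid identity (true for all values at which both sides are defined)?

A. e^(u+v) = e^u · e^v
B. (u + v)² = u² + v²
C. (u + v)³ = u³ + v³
A: holds — e.g. at (5, 8), both sides equal e^13 ≈ 442413.4.
B: fails at (6, 7) — LHS = 169, RHS = 85.
C: fails at (1, 1) — LHS = 8, RHS = 2.

Answer: A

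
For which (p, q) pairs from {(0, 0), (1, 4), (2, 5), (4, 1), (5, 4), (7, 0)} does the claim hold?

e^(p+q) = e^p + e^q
None

Testing each pair:
(0, 0): LHS = 1, RHS = 2 → fails
(1, 4): LHS = e^5 ≈ 148.4, RHS = e + e^4 ≈ 57.32 → fails
(2, 5): LHS = e^7 ≈ 1097, RHS = e^2 + e^5 ≈ 155.8 → fails
(4, 1): LHS = e^5 ≈ 148.4, RHS = e + e^4 ≈ 57.32 → fails
(5, 4): LHS = e^9 ≈ 8103, RHS = e^4 + e^5 ≈ 203 → fails
(7, 0): LHS = e^7 ≈ 1097, RHS = 1 + e^7 ≈ 1098 → fails

No pair satisfies the claim.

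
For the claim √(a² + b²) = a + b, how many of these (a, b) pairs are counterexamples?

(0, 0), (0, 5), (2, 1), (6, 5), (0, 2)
Testing each pair:
(0, 0): LHS = 0, RHS = 0 → satisfies claim
(0, 5): LHS = 5, RHS = 5 → satisfies claim
(2, 1): LHS = √(5) ≈ 2.236, RHS = 3 → counterexample
(6, 5): LHS = √(61) ≈ 7.81, RHS = 11 → counterexample
(0, 2): LHS = 2, RHS = 2 → satisfies claim

That makes 2 counterexamples.

Answer: 2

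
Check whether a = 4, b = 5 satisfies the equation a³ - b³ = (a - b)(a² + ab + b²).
Holds

Substituting a = 4, b = 5:

LHS = 4³ - 5³ = -61
RHS = (4 - 5)(4² + 4·5 + 5²) = -61

LHS = RHS, so the equation holds at this point.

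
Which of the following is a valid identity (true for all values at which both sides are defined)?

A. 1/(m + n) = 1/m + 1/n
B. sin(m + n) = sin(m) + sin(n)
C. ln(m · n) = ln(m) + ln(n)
C

A: fails at (6, 7) — LHS = 1/13, RHS = 13/42.
B: fails at (4, 6) — LHS = sin(10) ≈ -0.544, RHS = sin(4) + sin(6) ≈ -1.036.
C: holds — e.g. at (2, 5), both sides equal ln(10) ≈ 2.303.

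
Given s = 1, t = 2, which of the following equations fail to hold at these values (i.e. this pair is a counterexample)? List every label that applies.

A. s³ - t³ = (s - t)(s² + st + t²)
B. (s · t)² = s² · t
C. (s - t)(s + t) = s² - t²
Evaluating each claim at the given values:
A. LHS = -7, RHS = -7 → holds here (LHS = RHS)
B. LHS = 4, RHS = 2 → fails here (LHS ≠ RHS)
C. LHS = -3, RHS = -3 → holds here (LHS = RHS)

Answer: B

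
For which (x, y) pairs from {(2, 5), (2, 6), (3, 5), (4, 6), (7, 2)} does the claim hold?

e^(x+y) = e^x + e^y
Testing each pair:
(2, 5): LHS = e^7 ≈ 1097, RHS = e^2 + e^5 ≈ 155.8 → fails
(2, 6): LHS = e^8 ≈ 2981, RHS = e^2 + e^6 ≈ 410.8 → fails
(3, 5): LHS = e^8 ≈ 2981, RHS = e^3 + e^5 ≈ 168.5 → fails
(4, 6): LHS = e^10 ≈ 22026.5, RHS = e^4 + e^6 ≈ 458 → fails
(7, 2): LHS = e^9 ≈ 8103, RHS = e^2 + e^7 ≈ 1104 → fails

No pair satisfies the claim.

Answer: None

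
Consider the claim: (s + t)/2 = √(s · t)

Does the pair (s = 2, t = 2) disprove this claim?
Substituting s = 2, t = 2:
LHS = (2 + 2)/2 = 2
RHS = √(2 · 2) = 2

The sides agree, so this pair does not disprove the claim.

Answer: No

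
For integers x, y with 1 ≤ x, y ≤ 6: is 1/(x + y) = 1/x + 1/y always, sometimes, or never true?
Never true

The claim fails for every pair in the range. For instance at (x, y) = (2, 2): LHS = 1/4, RHS = 1.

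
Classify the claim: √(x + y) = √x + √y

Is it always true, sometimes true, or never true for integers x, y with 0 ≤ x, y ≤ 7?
It holds at (x, y) = (5, 0) (both sides equal √(5) ≈ 2.236), but fails at (x, y) = (2, 4) (LHS = √(6) ≈ 2.449, RHS = √(2) + 2 ≈ 3.414).

Answer: Sometimes true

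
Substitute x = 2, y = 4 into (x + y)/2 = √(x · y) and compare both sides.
LHS = (2 + 4)/2 = 3
RHS = √(2 · 4) = 2·√(2) ≈ 2.828

LHS ≠ RHS (they differ by about 0.1716), so the equation does not hold here.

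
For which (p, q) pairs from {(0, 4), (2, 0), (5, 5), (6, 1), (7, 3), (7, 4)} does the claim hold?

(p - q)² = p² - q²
Testing each pair:
(0, 4): LHS = 16, RHS = -16 → fails
(2, 0): LHS = 4, RHS = 4 → holds
(5, 5): LHS = 0, RHS = 0 → holds
(6, 1): LHS = 25, RHS = 35 → fails
(7, 3): LHS = 16, RHS = 40 → fails
(7, 4): LHS = 9, RHS = 33 → fails

2 of 6 pairs satisfy the claim.

Answer: (2, 0), (5, 5)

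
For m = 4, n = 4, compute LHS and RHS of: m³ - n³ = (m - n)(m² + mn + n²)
LHS = 4³ - 4³ = 0
RHS = (4 - 4)(4² + 4·4 + 4²) = 0

LHS = RHS: the two sides agree.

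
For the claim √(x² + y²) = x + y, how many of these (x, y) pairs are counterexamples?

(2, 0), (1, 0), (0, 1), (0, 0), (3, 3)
1

Testing each pair:
(2, 0): LHS = 2, RHS = 2 → satisfies claim
(1, 0): LHS = 1, RHS = 1 → satisfies claim
(0, 1): LHS = 1, RHS = 1 → satisfies claim
(0, 0): LHS = 0, RHS = 0 → satisfies claim
(3, 3): LHS = 3·√(2) ≈ 4.243, RHS = 6 → counterexample

That makes 1 counterexample.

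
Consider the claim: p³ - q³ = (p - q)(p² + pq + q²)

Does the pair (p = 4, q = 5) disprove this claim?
Substituting p = 4, q = 5:
LHS = 4³ - 5³ = -61
RHS = (4 - 5)(4² + 4·5 + 5²) = -61

The sides agree, so this pair does not disprove the claim.

Answer: No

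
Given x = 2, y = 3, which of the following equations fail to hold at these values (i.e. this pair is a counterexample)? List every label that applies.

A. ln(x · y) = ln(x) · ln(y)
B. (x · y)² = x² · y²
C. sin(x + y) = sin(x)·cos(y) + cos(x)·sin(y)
Evaluating each claim at the given values:
A. LHS = ln(6) ≈ 1.792, RHS = ln(2)·ln(3) ≈ 0.7615 → fails here (LHS ≠ RHS)
B. LHS = 36, RHS = 36 → holds here (LHS = RHS)
C. LHS = sin(5) ≈ -0.9589, RHS = sin(2)·cos(3) + sin(3)·cos(2) ≈ -0.9589 → holds here (LHS = RHS)

Answer: A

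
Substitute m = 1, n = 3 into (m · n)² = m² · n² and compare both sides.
LHS = (1 · 3)² = 9
RHS = 1² · 3² = 9

LHS = RHS: the two sides agree.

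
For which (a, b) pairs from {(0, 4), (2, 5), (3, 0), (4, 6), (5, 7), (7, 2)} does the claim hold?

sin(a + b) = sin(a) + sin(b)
(0, 4), (3, 0)

Testing each pair:
(0, 4): LHS = sin(4) ≈ -0.7568, RHS = sin(4) ≈ -0.7568 → holds
(2, 5): LHS = sin(7) ≈ 0.657, RHS = sin(5) + sin(2) ≈ -0.04963 → fails
(3, 0): LHS = sin(3) ≈ 0.1411, RHS = sin(3) ≈ 0.1411 → holds
(4, 6): LHS = sin(10) ≈ -0.544, RHS = sin(4) + sin(6) ≈ -1.036 → fails
(5, 7): LHS = sin(12) ≈ -0.5366, RHS = sin(5) + sin(7) ≈ -0.3019 → fails
(7, 2): LHS = sin(9) ≈ 0.4121, RHS = sin(7) + sin(2) ≈ 1.566 → fails

2 of 6 pairs satisfy the claim.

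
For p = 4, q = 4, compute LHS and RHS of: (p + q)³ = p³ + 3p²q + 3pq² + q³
LHS = (4 + 4)³ = 512
RHS = 4³ + 3·4²·4 + 3·4·4² + 4³ = 512

LHS = RHS: the two sides agree.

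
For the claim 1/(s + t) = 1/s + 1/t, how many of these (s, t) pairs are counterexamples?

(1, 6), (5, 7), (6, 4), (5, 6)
4

Testing each pair:
(1, 6): LHS = 1/7, RHS = 7/6 → counterexample
(5, 7): LHS = 1/12, RHS = 12/35 → counterexample
(6, 4): LHS = 1/10, RHS = 5/12 → counterexample
(5, 6): LHS = 1/11, RHS = 11/30 → counterexample

That makes 4 counterexamples.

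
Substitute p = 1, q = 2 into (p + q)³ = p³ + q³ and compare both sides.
LHS = (1 + 2)³ = 27
RHS = 1³ + 2³ = 9

LHS ≠ RHS, so the equation does not hold here.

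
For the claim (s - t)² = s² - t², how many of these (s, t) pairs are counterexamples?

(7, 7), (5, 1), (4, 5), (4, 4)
Testing each pair:
(7, 7): LHS = 0, RHS = 0 → satisfies claim
(5, 1): LHS = 16, RHS = 24 → counterexample
(4, 5): LHS = 1, RHS = -9 → counterexample
(4, 4): LHS = 0, RHS = 0 → satisfies claim

That makes 2 counterexamples.

Answer: 2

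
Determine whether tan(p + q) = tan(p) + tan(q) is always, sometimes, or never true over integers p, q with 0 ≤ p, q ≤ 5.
Sometimes true

It holds at (p, q) = (3, 0) (both sides equal tan(3) ≈ -0.1425), but fails at (p, q) = (4, 2) (LHS = tan(6) ≈ -0.291, RHS = tan(2) + tan(4) ≈ -1.027).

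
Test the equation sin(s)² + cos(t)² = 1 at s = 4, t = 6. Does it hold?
Substituting s = 4, t = 6:

LHS = sin(4)² + cos(6)² ≈ 1.495
RHS = 1

LHS ≠ RHS, so the equation does not hold at this point.

Answer: Fails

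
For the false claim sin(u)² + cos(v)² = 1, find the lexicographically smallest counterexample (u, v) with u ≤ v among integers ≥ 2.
Substituting (2, 3) into the claim:
LHS = sin(2)² + cos(3)² ≈ 1.807
RHS = 1

Since LHS ≠ RHS, this pair disproves the claim, and no lexicographically smaller pair (u ≤ v, integers ≥ 2) does.

For instance (2, 7) is also a counterexample (LHS = cos(7)² + sin(2)² ≈ 1.395, RHS = 1), but it's lexicographically larger.

Answer: (u, v) = (2, 3)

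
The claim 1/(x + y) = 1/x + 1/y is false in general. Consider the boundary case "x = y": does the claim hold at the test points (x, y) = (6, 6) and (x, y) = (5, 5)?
At (6, 6): LHS = 1/12 ≠ RHS = 1/3
At (5, 5): LHS = 1/10 ≠ RHS = 2/5

Answer: No, fails at both test points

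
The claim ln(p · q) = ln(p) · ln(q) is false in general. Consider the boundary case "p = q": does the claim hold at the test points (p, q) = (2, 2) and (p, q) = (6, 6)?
No, fails at both test points

At (2, 2): LHS = ln(4) ≈ 1.386 ≠ RHS = ln(2)² ≈ 0.4805
At (6, 6): LHS = ln(36) ≈ 3.584 ≠ RHS = ln(6)² ≈ 3.21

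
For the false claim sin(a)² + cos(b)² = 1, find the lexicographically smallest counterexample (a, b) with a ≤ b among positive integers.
(a, b) = (1, 2)

Substituting (1, 2) into the claim:
LHS = sin(1)² + cos(2)² ≈ 0.8813
RHS = 1

Since LHS ≠ RHS, this pair disproves the claim, and no lexicographically smaller pair (a ≤ b, positive integers) does.

For instance (5, 8) is also a counterexample (LHS = cos(8)² + sin(5)² ≈ 0.9407, RHS = 1), but it's lexicographically larger.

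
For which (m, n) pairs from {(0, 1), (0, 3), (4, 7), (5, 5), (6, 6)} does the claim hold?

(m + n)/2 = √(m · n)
Testing each pair:
(0, 1): LHS = 1/2, RHS = 0 → fails
(0, 3): LHS = 3/2, RHS = 0 → fails
(4, 7): LHS = 11/2, RHS = 2·√(7) ≈ 5.292 → fails
(5, 5): LHS = 5, RHS = 5 → holds
(6, 6): LHS = 6, RHS = 6 → holds

2 of 5 pairs satisfy the claim.

Answer: (5, 5), (6, 6)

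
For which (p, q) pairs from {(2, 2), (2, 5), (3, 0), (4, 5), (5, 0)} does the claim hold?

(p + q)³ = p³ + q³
Testing each pair:
(2, 2): LHS = 64, RHS = 16 → fails
(2, 5): LHS = 343, RHS = 133 → fails
(3, 0): LHS = 27, RHS = 27 → holds
(4, 5): LHS = 729, RHS = 189 → fails
(5, 0): LHS = 125, RHS = 125 → holds

2 of 5 pairs satisfy the claim.

Answer: (3, 0), (5, 0)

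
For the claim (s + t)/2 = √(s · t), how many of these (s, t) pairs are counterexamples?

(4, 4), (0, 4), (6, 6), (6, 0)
Testing each pair:
(4, 4): LHS = 4, RHS = 4 → satisfies claim
(0, 4): LHS = 2, RHS = 0 → counterexample
(6, 6): LHS = 6, RHS = 6 → satisfies claim
(6, 0): LHS = 3, RHS = 0 → counterexample

That makes 2 counterexamples.

Answer: 2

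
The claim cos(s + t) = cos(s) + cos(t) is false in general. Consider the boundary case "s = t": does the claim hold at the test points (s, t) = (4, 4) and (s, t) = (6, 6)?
No, fails at both test points

At (4, 4): LHS = cos(8) ≈ -0.1455 ≠ RHS = 2·cos(4) ≈ -1.307
At (6, 6): LHS = cos(12) ≈ 0.8439 ≠ RHS = 2·cos(6) ≈ 1.92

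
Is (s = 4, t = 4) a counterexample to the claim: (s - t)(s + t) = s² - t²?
No

Substituting s = 4, t = 4:
LHS = (4 - 4)(4 + 4) = 0
RHS = 4² - 4² = 0

The sides agree, so this pair does not disprove the claim.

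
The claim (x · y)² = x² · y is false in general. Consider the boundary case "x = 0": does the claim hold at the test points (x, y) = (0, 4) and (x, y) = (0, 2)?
At (0, 4): LHS = 0, RHS = 0 → equal
At (0, 2): LHS = 0, RHS = 0 → equal

So the claim does hold at both of these boundary points, even though it is not an identity.

Answer: Yes, holds at both test points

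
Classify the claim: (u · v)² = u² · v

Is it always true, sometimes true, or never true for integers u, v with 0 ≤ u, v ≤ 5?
Sometimes true

It holds at (u, v) = (0, 5) (both sides equal 0), but fails at (u, v) = (3, 2) (LHS = 36, RHS = 18).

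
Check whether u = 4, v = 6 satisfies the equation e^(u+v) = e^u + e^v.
Substituting u = 4, v = 6:

LHS = e^(4+6) = e^10 ≈ 22026.5
RHS = e^4 + e^6 ≈ 458

LHS ≠ RHS, so the equation does not hold at this point.

Answer: Fails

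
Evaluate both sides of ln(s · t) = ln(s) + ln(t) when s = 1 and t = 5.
LHS = ln(1 · 5) = ln(5) ≈ 1.609
RHS = ln(1) + ln(5) = ln(5) ≈ 1.609

LHS = RHS: the two sides agree.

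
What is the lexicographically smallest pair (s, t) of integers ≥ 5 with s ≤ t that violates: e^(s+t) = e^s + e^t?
Substituting (5, 5) into the claim:
LHS = e^(5+5) = e^10 ≈ 22026.5
RHS = e^5 + e^5 = 2·e^5 ≈ 296.8

Since LHS ≠ RHS, this pair disproves the claim, and no lexicographically smaller pair (s ≤ t, integers ≥ 5) does.

For instance (10, 11) is also a counterexample (LHS = e^21 ≈ 1318815734.5, RHS = e^10 + e^11 ≈ 81900.6), but it's lexicographically larger.

Answer: (s, t) = (5, 5)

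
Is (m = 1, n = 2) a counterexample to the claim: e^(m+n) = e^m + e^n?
Yes

Substituting m = 1, n = 2:
LHS = e^(1+2) = e^3 ≈ 20.09
RHS = e^1 + e^2 = e + e^2 ≈ 10.11

Since LHS ≠ RHS, this pair disproves the claim.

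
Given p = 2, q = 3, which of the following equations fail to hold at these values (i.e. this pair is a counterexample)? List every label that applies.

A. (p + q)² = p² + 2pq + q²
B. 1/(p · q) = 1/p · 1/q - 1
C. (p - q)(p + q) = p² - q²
Evaluating each claim at the given values:
A. LHS = 25, RHS = 25 → holds here (LHS = RHS)
B. LHS = 1/6, RHS = -5/6 → fails here (LHS ≠ RHS)
C. LHS = -5, RHS = -5 → holds here (LHS = RHS)

Answer: B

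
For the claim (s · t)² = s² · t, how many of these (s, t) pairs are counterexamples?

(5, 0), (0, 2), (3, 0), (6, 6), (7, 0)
1

Testing each pair:
(5, 0): LHS = 0, RHS = 0 → satisfies claim
(0, 2): LHS = 0, RHS = 0 → satisfies claim
(3, 0): LHS = 0, RHS = 0 → satisfies claim
(6, 6): LHS = 1296, RHS = 216 → counterexample
(7, 0): LHS = 0, RHS = 0 → satisfies claim

That makes 1 counterexample.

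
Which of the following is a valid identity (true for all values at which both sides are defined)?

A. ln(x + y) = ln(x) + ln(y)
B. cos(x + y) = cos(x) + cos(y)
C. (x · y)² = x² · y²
A: fails at (2, 7) — LHS = ln(9) ≈ 2.197, RHS = ln(2) + ln(7) ≈ 2.639.
B: fails at (4, 4) — LHS = cos(8) ≈ -0.1455, RHS = 2·cos(4) ≈ -1.307.
C: holds — e.g. at (4, 6), both sides equal 576.

Answer: C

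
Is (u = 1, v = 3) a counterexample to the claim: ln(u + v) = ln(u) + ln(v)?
Substituting u = 1, v = 3:
LHS = ln(1 + 3) = ln(4) ≈ 1.386
RHS = ln(1) + ln(3) = ln(3) ≈ 1.099

Since LHS ≠ RHS, this pair disproves the claim.

Answer: Yes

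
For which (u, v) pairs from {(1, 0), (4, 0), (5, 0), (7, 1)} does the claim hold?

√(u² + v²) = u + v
Testing each pair:
(1, 0): LHS = 1, RHS = 1 → holds
(4, 0): LHS = 4, RHS = 4 → holds
(5, 0): LHS = 5, RHS = 5 → holds
(7, 1): LHS = 5·√(2) ≈ 7.071, RHS = 8 → fails

3 of 4 pairs satisfy the claim.

Answer: (1, 0), (4, 0), (5, 0)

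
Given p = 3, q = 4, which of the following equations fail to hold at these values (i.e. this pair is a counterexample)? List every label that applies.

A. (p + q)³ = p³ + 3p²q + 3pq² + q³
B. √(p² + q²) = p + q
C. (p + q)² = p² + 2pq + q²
B

Evaluating each claim at the given values:
A. LHS = 343, RHS = 343 → holds here (LHS = RHS)
B. LHS = 5, RHS = 7 → fails here (LHS ≠ RHS)
C. LHS = 49, RHS = 49 → holds here (LHS = RHS)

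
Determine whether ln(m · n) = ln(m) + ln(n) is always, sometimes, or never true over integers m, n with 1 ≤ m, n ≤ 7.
The identity holds for every pair in the range. For instance at (m, n) = (2, 5): both sides equal ln(10) ≈ 2.303.

Answer: Always true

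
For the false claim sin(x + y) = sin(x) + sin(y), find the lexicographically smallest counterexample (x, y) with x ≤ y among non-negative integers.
(x, y) = (1, 1)

At (0, 4): both sides equal sin(4) ≈ -0.7568, so it holds there.

Substituting (1, 1) into the claim:
LHS = sin(1 + 1) = sin(2) ≈ 0.9093
RHS = sin(1) + sin(1) = 2·sin(1) ≈ 1.683

Since LHS ≠ RHS, this pair disproves the claim, and no lexicographically smaller pair (x ≤ y, non-negative integers) does.

For instance (3, 4) is also a counterexample (LHS = sin(7) ≈ 0.657, RHS = sin(4) + sin(3) ≈ -0.6157), but it's lexicographically larger.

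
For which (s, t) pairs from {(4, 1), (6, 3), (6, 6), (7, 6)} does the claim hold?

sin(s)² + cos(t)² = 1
Testing each pair:
(4, 1): LHS = cos(1)² + sin(4)² ≈ 0.8647, RHS = 1 → fails
(6, 3): LHS = sin(6)² + cos(3)² ≈ 1.058, RHS = 1 → fails
(6, 6): LHS = sin(6)² + cos(6)² = 1, RHS = 1 → holds
(7, 6): LHS = sin(7)² + cos(6)² ≈ 1.354, RHS = 1 → fails

1 of 4 pairs satisfies the claim.

Answer: (6, 6)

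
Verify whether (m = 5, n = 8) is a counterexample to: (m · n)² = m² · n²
No

Substituting m = 5, n = 8:
LHS = (5 · 8)² = 1600
RHS = 5² · 8² = 1600

The sides agree, so this pair does not disprove the claim.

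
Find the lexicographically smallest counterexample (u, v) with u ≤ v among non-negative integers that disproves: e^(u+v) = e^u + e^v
Substituting (0, 0) into the claim:
LHS = e^(0+0) = 1
RHS = e^0 + e^0 = 2

Since LHS ≠ RHS, this pair disproves the claim, and no lexicographically smaller pair (u ≤ v, non-negative integers) does.

For instance (0, 2) is also a counterexample (LHS = e^2 ≈ 7.389, RHS = 1 + e^2 ≈ 8.389), but it's lexicographically larger.

Answer: (u, v) = (0, 0)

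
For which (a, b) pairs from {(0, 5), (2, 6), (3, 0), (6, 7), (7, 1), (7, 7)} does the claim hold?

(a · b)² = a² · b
Testing each pair:
(0, 5): LHS = 0, RHS = 0 → holds
(2, 6): LHS = 144, RHS = 24 → fails
(3, 0): LHS = 0, RHS = 0 → holds
(6, 7): LHS = 1764, RHS = 252 → fails
(7, 1): LHS = 49, RHS = 49 → holds
(7, 7): LHS = 2401, RHS = 343 → fails

3 of 6 pairs satisfy the claim.

Answer: (0, 5), (3, 0), (7, 1)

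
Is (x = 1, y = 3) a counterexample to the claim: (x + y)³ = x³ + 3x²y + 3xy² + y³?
Substituting x = 1, y = 3:
LHS = (1 + 3)³ = 64
RHS = 1³ + 3·1²·3 + 3·1·3² + 3³ = 64

The sides agree, so this pair does not disprove the claim.

Answer: No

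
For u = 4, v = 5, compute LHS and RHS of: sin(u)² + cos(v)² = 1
LHS = sin(4)² + cos(5)² ≈ 0.6532
RHS = 1

LHS ≠ RHS (they differ by about 0.3468), so the equation does not hold here.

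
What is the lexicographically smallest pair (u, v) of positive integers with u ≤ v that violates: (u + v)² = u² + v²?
(u, v) = (1, 1)

Substituting (1, 1) into the claim:
LHS = (1 + 1)² = 4
RHS = 1² + 1² = 2

Since LHS ≠ RHS, this pair disproves the claim, and no lexicographically smaller pair (u ≤ v, positive integers) does.

For instance (4, 8) is also a counterexample (LHS = 144, RHS = 80), but it's lexicographically larger.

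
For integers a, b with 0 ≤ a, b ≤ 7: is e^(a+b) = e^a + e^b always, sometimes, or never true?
Never true

The claim fails for every pair in the range. For instance at (a, b) = (2, 7): LHS = e^9 ≈ 8103, RHS = e^2 + e^7 ≈ 1104.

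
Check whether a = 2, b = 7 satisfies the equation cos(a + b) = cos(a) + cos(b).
Fails

Substituting a = 2, b = 7:

LHS = cos(2 + 7) = cos(9) ≈ -0.9111
RHS = cos(2) + cos(7) ≈ 0.3378

LHS ≠ RHS, so the equation does not hold at this point.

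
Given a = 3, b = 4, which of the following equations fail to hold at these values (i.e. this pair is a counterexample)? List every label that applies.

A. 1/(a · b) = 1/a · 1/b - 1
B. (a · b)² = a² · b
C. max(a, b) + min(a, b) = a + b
Evaluating each claim at the given values:
A. LHS = 1/12, RHS = -11/12 → fails here (LHS ≠ RHS)
B. LHS = 144, RHS = 36 → fails here (LHS ≠ RHS)
C. LHS = 7, RHS = 7 → holds here (LHS = RHS)

Answer: A, B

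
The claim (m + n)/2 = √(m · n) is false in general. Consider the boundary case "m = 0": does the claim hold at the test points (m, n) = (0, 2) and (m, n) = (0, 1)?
No, fails at both test points

At (0, 2): LHS = 1 ≠ RHS = 0
At (0, 1): LHS = 1/2 ≠ RHS = 0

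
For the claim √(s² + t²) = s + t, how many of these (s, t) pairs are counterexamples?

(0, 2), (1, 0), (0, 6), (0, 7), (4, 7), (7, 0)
1

Testing each pair:
(0, 2): LHS = 2, RHS = 2 → satisfies claim
(1, 0): LHS = 1, RHS = 1 → satisfies claim
(0, 6): LHS = 6, RHS = 6 → satisfies claim
(0, 7): LHS = 7, RHS = 7 → satisfies claim
(4, 7): LHS = √(65) ≈ 8.062, RHS = 11 → counterexample
(7, 0): LHS = 7, RHS = 7 → satisfies claim

That makes 1 counterexample.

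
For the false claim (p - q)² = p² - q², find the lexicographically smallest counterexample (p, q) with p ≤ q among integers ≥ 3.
(p, q) = (3, 4)

Substituting (3, 4) into the claim:
LHS = (3 - 4)² = 1
RHS = 3² - 4² = -7

Since LHS ≠ RHS, this pair disproves the claim, and no lexicographically smaller pair (p ≤ q, integers ≥ 3) does.

For instance (4, 10) is also a counterexample (LHS = 36, RHS = -84), but it's lexicographically larger.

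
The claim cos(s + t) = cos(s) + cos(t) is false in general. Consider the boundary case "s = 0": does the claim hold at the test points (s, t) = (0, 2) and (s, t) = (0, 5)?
No, fails at both test points

At (0, 2): LHS = cos(2) ≈ -0.4161 ≠ RHS = cos(2) + 1 ≈ 0.5839
At (0, 5): LHS = cos(5) ≈ 0.2837 ≠ RHS = cos(5) + 1 ≈ 1.284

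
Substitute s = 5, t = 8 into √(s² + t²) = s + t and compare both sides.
LHS = √(5² + 8²) = √(89) ≈ 9.434
RHS = 5 + 8 = 13

LHS ≠ RHS (they differ by about 3.566), so the equation does not hold here.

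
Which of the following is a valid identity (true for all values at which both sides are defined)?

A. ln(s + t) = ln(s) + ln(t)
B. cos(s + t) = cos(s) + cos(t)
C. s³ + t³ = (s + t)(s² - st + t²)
C

A: fails at (5, 8) — LHS = ln(13) ≈ 2.565, RHS = ln(5) + ln(8) ≈ 3.689.
B: fails at (2, 4) — LHS = cos(6) ≈ 0.9602, RHS = cos(4) + cos(2) ≈ -1.07.
C: holds — e.g. at (1, 5), both sides equal 126.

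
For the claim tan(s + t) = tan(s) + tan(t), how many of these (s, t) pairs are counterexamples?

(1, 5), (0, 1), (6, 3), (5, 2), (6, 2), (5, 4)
Testing each pair:
(1, 5): LHS = tan(6) ≈ -0.291, RHS = tan(5) + tan(1) ≈ -1.823 → counterexample
(0, 1): LHS = tan(1) ≈ 1.557, RHS = tan(1) ≈ 1.557 → satisfies claim
(6, 3): LHS = tan(9) ≈ -0.4523, RHS = tan(6) + tan(3) ≈ -0.4336 → counterexample
(5, 2): LHS = tan(7) ≈ 0.8714, RHS = tan(5) + tan(2) ≈ -5.566 → counterexample
(6, 2): LHS = tan(8) ≈ -6.8, RHS = tan(2) + tan(6) ≈ -2.476 → counterexample
(5, 4): LHS = tan(9) ≈ -0.4523, RHS = tan(5) + tan(4) ≈ -2.223 → counterexample

That makes 5 counterexamples.

Answer: 5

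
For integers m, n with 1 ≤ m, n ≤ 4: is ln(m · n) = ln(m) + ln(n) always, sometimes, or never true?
Always true

The identity holds for every pair in the range. For instance at (m, n) = (3, 3): both sides equal ln(9) ≈ 2.197.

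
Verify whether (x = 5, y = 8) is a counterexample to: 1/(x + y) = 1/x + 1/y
Yes

Substituting x = 5, y = 8:
LHS = 1/(5 + 8) = 1/13
RHS = 1/5 + 1/8 = 13/40

Since LHS ≠ RHS, this pair disproves the claim.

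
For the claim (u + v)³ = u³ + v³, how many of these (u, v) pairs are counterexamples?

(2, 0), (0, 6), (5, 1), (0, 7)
1

Testing each pair:
(2, 0): LHS = 8, RHS = 8 → satisfies claim
(0, 6): LHS = 216, RHS = 216 → satisfies claim
(5, 1): LHS = 216, RHS = 126 → counterexample
(0, 7): LHS = 343, RHS = 343 → satisfies claim

That makes 1 counterexample.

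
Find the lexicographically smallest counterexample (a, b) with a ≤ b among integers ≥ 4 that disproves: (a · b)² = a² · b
(a, b) = (4, 4)

Substituting (4, 4) into the claim:
LHS = (4 · 4)² = 256
RHS = 4² · 4 = 64

Since LHS ≠ RHS, this pair disproves the claim, and no lexicographically smaller pair (a ≤ b, integers ≥ 4) does.

For instance (5, 8) is also a counterexample (LHS = 1600, RHS = 200), but it's lexicographically larger.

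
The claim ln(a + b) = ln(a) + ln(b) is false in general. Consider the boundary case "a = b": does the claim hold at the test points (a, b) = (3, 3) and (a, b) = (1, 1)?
At (3, 3): LHS = ln(6) ≈ 1.792 ≠ RHS = 2·ln(3) ≈ 2.197
At (1, 1): LHS = ln(2) ≈ 0.6931 ≠ RHS = 0

Answer: No, fails at both test points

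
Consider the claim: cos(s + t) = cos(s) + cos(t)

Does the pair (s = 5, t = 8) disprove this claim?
Substituting s = 5, t = 8:
LHS = cos(5 + 8) = cos(13) ≈ 0.9074
RHS = cos(5) + cos(8) ≈ 0.1382

Since LHS ≠ RHS, this pair disproves the claim.

Answer: Yes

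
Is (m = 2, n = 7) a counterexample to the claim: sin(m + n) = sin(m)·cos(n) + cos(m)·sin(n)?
No

Substituting m = 2, n = 7:
LHS = sin(2 + 7) = sin(9) ≈ 0.4121
RHS = sin(2)·cos(7) + cos(2)·sin(7) = sin(7)·cos(2) + sin(2)·cos(7) ≈ 0.4121

The sides agree, so this pair does not disprove the claim.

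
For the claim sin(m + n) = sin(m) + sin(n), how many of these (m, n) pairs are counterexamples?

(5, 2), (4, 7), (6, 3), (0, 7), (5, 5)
Testing each pair:
(5, 2): LHS = sin(7) ≈ 0.657, RHS = sin(5) + sin(2) ≈ -0.04963 → counterexample
(4, 7): LHS = sin(11) ≈ -1, RHS = sin(4) + sin(7) ≈ -0.09982 → counterexample
(6, 3): LHS = sin(9) ≈ 0.4121, RHS = sin(6) + sin(3) ≈ -0.1383 → counterexample
(0, 7): LHS = sin(7) ≈ 0.657, RHS = sin(7) ≈ 0.657 → satisfies claim
(5, 5): LHS = sin(10) ≈ -0.544, RHS = 2·sin(5) ≈ -1.918 → counterexample

That makes 4 counterexamples.

Answer: 4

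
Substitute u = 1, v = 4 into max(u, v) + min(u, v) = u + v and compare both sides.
LHS = max(1, 4) + min(1, 4) = 5
RHS = 1 + 4 = 5

LHS = RHS: the two sides agree.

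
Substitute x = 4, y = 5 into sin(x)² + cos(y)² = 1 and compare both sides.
LHS = sin(4)² + cos(5)² ≈ 0.6532
RHS = 1

LHS ≠ RHS (they differ by about 0.3468), so the equation does not hold here.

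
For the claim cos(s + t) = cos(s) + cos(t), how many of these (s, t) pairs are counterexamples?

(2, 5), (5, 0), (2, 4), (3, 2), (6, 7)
5

Testing each pair:
(2, 5): LHS = cos(7) ≈ 0.7539, RHS = cos(2) + cos(5) ≈ -0.1325 → counterexample
(5, 0): LHS = cos(5) ≈ 0.2837, RHS = cos(5) + 1 ≈ 1.284 → counterexample
(2, 4): LHS = cos(6) ≈ 0.9602, RHS = cos(4) + cos(2) ≈ -1.07 → counterexample
(3, 2): LHS = cos(5) ≈ 0.2837, RHS = cos(3) + cos(2) ≈ -1.406 → counterexample
(6, 7): LHS = cos(13) ≈ 0.9074, RHS = cos(7) + cos(6) ≈ 1.714 → counterexample

That makes 5 counterexamples.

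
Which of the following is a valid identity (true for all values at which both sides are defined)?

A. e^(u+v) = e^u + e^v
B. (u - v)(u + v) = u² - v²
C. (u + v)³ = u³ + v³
A: fails at (4, 4) — LHS = e^8 ≈ 2981, RHS = 2·e^4 ≈ 109.2.
B: holds — e.g. at (4, 5), both sides equal -9.
C: fails at (3, 7) — LHS = 1000, RHS = 370.

Answer: B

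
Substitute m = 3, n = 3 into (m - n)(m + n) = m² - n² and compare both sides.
LHS = (3 - 3)(3 + 3) = 0
RHS = 3² - 3² = 0

LHS = RHS: the two sides agree.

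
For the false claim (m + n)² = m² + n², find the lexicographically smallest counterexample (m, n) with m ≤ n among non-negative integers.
Substituting (1, 1) into the claim:
LHS = (1 + 1)² = 4
RHS = 1² + 1² = 2

Since LHS ≠ RHS, this pair disproves the claim, and no lexicographically smaller pair (m ≤ n, non-negative integers) does.

For instance (7, 7) is also a counterexample (LHS = 196, RHS = 98), but it's lexicographically larger.

Answer: (m, n) = (1, 1)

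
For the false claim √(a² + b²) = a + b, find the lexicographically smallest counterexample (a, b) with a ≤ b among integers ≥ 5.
(a, b) = (5, 5)

Substituting (5, 5) into the claim:
LHS = √(5² + 5²) = 5·√(2) ≈ 7.071
RHS = 5 + 5 = 10

Since LHS ≠ RHS, this pair disproves the claim, and no lexicographically smaller pair (a ≤ b, integers ≥ 5) does.

For instance (5, 7) is also a counterexample (LHS = √(74) ≈ 8.602, RHS = 12), but it's lexicographically larger.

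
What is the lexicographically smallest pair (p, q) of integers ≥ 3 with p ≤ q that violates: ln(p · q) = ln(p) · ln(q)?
Substituting (3, 3) into the claim:
LHS = ln(3 · 3) = ln(9) ≈ 2.197
RHS = ln(3) · ln(3) = ln(3)² ≈ 1.207

Since LHS ≠ RHS, this pair disproves the claim, and no lexicographically smaller pair (p ≤ q, integers ≥ 3) does.

For instance (4, 5) is also a counterexample (LHS = ln(20) ≈ 2.996, RHS = ln(4)·ln(5) ≈ 2.231), but it's lexicographically larger.

Answer: (p, q) = (3, 3)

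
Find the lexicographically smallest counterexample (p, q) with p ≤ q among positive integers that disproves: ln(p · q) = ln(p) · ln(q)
(p, q) = (1, 2)

At (1, 1): both sides equal 0, so it holds there.

Substituting (1, 2) into the claim:
LHS = ln(1 · 2) = ln(2) ≈ 0.6931
RHS = ln(1) · ln(2) = 0

Since LHS ≠ RHS, this pair disproves the claim, and no lexicographically smaller pair (p ≤ q, positive integers) does.

For instance (2, 8) is also a counterexample (LHS = ln(16) ≈ 2.773, RHS = ln(2)·ln(8) ≈ 1.441), but it's lexicographically larger.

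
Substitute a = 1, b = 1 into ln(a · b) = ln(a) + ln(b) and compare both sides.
LHS = ln(1 · 1) = 0
RHS = ln(1) + ln(1) = 0

LHS = RHS: the two sides agree.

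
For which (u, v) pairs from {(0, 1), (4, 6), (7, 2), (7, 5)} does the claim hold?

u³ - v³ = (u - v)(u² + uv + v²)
Testing each pair:
(0, 1): LHS = -1, RHS = -1 → holds
(4, 6): LHS = -152, RHS = -152 → holds
(7, 2): LHS = 335, RHS = 335 → holds
(7, 5): LHS = 218, RHS = 218 → holds

Every pair satisfies the claim.

Answer: All pairs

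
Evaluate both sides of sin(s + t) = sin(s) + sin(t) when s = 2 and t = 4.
LHS = sin(2 + 4) = sin(6) ≈ -0.2794
RHS = sin(2) + sin(4) ≈ 0.1525

LHS ≠ RHS (they differ by about 0.4319), so the equation does not hold here.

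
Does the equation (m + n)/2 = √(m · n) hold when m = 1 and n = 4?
Fails

Substituting m = 1, n = 4:

LHS = (1 + 4)/2 = 5/2
RHS = √(1 · 4) = 2

LHS ≠ RHS, so the equation does not hold at this point.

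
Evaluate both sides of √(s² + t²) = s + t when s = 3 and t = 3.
LHS = √(3² + 3²) = 3·√(2) ≈ 4.243
RHS = 3 + 3 = 6

LHS ≠ RHS (they differ by about 1.757), so the equation does not hold here.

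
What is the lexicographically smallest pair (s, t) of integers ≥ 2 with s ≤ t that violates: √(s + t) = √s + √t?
Substituting (2, 2) into the claim:
LHS = √(2 + 2) = 2
RHS = √2 + √2 = 2·√(2) ≈ 2.828

Since LHS ≠ RHS, this pair disproves the claim, and no lexicographically smaller pair (s ≤ t, integers ≥ 2) does.

For instance (3, 9) is also a counterexample (LHS = 2·√(3) ≈ 3.464, RHS = √(3) + 3 ≈ 4.732), but it's lexicographically larger.

Answer: (s, t) = (2, 2)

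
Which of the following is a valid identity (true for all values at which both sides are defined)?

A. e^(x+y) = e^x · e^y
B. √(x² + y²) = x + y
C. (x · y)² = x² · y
A: holds — e.g. at (1, 4), both sides equal e^5 ≈ 148.4.
B: fails at (1, 4) — LHS = √(17) ≈ 4.123, RHS = 5.
C: fails at (2, 4) — LHS = 64, RHS = 16.

Answer: A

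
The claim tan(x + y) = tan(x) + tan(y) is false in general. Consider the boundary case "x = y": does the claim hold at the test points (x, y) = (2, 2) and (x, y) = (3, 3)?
No, fails at both test points

At (2, 2): LHS = tan(4) ≈ 1.158 ≠ RHS = 2·tan(2) ≈ -4.37
At (3, 3): LHS = tan(6) ≈ -0.291 ≠ RHS = 2·tan(3) ≈ -0.2851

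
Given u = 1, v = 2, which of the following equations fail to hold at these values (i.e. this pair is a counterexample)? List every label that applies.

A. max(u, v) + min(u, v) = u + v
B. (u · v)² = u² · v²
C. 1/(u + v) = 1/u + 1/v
Evaluating each claim at the given values:
A. LHS = 3, RHS = 3 → holds here (LHS = RHS)
B. LHS = 4, RHS = 4 → holds here (LHS = RHS)
C. LHS = 1/3, RHS = 3/2 → fails here (LHS ≠ RHS)

Answer: C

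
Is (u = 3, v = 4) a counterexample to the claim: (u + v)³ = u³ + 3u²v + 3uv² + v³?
Substituting u = 3, v = 4:
LHS = (3 + 4)³ = 343
RHS = 3³ + 3·3²·4 + 3·3·4² + 4³ = 343

The sides agree, so this pair does not disprove the claim.

Answer: No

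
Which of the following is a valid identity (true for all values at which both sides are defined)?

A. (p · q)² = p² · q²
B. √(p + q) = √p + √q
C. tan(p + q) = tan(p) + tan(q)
A

A: holds — e.g. at (3, 4), both sides equal 144.
B: fails at (4, 5) — LHS = 3, RHS = 2 + √(5) ≈ 4.236.
C: fails at (2, 4) — LHS = tan(6) ≈ -0.291, RHS = tan(2) + tan(4) ≈ -1.027.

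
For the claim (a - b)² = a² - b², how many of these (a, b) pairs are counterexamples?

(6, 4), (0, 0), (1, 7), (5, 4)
Testing each pair:
(6, 4): LHS = 4, RHS = 20 → counterexample
(0, 0): LHS = 0, RHS = 0 → satisfies claim
(1, 7): LHS = 36, RHS = -48 → counterexample
(5, 4): LHS = 1, RHS = 9 → counterexample

That makes 3 counterexamples.

Answer: 3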